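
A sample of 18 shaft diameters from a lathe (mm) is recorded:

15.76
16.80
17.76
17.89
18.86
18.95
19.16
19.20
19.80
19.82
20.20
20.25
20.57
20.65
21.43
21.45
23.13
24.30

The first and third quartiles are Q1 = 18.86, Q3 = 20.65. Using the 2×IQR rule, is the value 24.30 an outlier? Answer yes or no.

yes

IQR = Q3 − Q1 = 20.65 − 18.86 = 1.79.
Lower fence = Q1 − 2·IQR = 18.86 − 3.58 = 15.28.
Upper fence = Q3 + 2·IQR = 20.65 + 3.58 = 24.23.
24.30 lies above the upper fence.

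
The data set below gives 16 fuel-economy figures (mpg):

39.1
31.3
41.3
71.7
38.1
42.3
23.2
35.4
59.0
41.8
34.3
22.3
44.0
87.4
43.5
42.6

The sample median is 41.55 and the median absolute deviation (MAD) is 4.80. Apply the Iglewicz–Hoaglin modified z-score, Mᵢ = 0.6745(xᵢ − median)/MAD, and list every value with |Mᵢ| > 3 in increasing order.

|Mᵢ| > 3 ⇔ |xᵢ − 41.55| > 3·4.80/0.6745 = 21.35.
So outliers lie outside [20.20, 62.90].
71.7: M = 4.24 → outlier.
87.4: M = 6.44 → outlier.

71.7, 87.4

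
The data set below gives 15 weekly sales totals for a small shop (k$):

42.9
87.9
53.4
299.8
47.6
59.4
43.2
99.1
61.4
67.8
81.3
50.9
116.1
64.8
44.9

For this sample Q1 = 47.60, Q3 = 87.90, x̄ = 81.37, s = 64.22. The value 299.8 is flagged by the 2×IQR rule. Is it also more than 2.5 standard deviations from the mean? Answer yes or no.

z = (299.8 − 81.37) / 64.22 = 3.40.
|z| = 3.40 > 2.5.

yes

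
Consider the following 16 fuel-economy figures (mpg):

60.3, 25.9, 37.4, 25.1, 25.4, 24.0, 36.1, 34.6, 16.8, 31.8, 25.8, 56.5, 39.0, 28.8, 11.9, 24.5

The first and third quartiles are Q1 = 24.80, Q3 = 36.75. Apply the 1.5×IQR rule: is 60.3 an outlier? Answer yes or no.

IQR = Q3 − Q1 = 36.75 − 24.80 = 11.95.
Lower fence = Q1 − 1.5·IQR = 24.80 − 17.925 = 6.875.
Upper fence = Q3 + 1.5·IQR = 36.75 + 17.925 = 54.675.
60.3 lies above the upper fence.

yes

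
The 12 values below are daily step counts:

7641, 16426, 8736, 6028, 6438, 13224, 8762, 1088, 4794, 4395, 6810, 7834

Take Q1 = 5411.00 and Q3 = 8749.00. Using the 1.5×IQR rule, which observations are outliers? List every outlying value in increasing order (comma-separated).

16426

IQR = Q3 − Q1 = 8749.00 − 5411.00 = 3338.00.
Lower fence = Q1 − 1.5·IQR = 5411.00 − 5007.00 = 404.00.
Upper fence = Q3 + 1.5·IQR = 8749.00 + 5007.00 = 13756.00.
16426 > 13756.00 → outlier.
All remaining values lie within [404.00, 13756.00].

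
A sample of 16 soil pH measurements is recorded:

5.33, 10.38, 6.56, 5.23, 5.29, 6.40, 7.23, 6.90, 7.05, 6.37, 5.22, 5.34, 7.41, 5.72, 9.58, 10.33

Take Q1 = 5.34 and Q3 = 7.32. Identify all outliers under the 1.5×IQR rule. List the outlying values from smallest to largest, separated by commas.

IQR = Q3 − Q1 = 7.32 − 5.34 = 1.98.
Lower fence = Q1 − 1.5·IQR = 5.34 − 2.97 = 2.37.
Upper fence = Q3 + 1.5·IQR = 7.32 + 2.97 = 10.29.
10.33 > 10.29 → outlier.
10.38 > 10.29 → outlier.
All remaining values lie within [2.37, 10.29].

10.33, 10.38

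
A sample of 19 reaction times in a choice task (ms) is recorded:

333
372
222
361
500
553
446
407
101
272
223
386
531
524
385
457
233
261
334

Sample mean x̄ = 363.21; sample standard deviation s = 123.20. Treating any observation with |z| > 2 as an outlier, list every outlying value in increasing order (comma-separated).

Cutoffs at x̄ ± 2s: 363.21 ± 2·123.20 = [116.81, 609.61].
101: z = -2.13, |z| > 2 → outlier.
Every other value lies within [116.81, 609.61].

101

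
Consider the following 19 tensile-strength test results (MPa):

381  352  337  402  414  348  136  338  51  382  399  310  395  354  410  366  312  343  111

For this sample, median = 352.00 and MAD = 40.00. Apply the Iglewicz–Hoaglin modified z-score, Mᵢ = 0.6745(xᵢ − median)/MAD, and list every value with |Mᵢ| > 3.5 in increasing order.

51, 111, 136

|Mᵢ| > 3.5 ⇔ |xᵢ − 352.00| > 3.5·40.00/0.6745 = 207.56.
So outliers lie outside [144.44, 559.56].
51: M = -5.08 → outlier.
111: M = -4.06 → outlier.
136: M = -3.64 → outlier.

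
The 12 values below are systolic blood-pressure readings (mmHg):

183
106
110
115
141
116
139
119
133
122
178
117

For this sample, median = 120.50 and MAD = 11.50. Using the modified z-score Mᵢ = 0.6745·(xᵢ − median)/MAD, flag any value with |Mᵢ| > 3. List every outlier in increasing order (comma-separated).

|Mᵢ| > 3 ⇔ |xᵢ − 120.50| > 3·11.50/0.6745 = 51.15.
So outliers lie outside [69.35, 171.65].
178: M = 3.37 → outlier.
183: M = 3.67 → outlier.

178, 183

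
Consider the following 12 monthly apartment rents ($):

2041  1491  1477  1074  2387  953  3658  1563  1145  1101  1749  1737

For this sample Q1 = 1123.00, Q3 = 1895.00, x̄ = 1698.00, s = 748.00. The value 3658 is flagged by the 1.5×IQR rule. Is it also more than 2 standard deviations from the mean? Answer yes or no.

yes

z = (3658 − 1698.00) / 748.00 = 2.62.
|z| = 2.62 > 2.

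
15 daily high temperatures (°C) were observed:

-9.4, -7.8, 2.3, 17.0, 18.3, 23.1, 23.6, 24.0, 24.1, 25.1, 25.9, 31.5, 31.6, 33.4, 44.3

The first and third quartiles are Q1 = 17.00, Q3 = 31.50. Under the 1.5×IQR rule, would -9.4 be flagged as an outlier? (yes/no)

IQR = Q3 − Q1 = 31.50 − 17.00 = 14.50.
Lower fence = Q1 − 1.5·IQR = 17.00 − 21.75 = -4.75.
Upper fence = Q3 + 1.5·IQR = 31.50 + 21.75 = 53.25.
-9.4 lies below the lower fence.

yes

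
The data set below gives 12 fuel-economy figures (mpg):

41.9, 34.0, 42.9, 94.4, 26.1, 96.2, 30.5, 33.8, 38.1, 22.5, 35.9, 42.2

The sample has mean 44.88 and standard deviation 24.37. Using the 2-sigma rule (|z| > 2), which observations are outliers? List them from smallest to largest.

Cutoffs at x̄ ± 2s: 44.88 ± 2·24.37 = [-3.86, 93.62].
94.4: z = 2.03, |z| > 2 → outlier.
96.2: z = 2.11, |z| > 2 → outlier.
Every other value lies within [-3.86, 93.62].

94.4, 96.2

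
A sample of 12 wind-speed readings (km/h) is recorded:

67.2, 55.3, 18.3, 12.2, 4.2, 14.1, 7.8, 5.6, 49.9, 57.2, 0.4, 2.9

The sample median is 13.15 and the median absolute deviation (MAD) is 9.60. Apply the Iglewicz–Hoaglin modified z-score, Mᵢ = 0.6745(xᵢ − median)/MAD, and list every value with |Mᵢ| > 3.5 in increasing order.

67.2

|Mᵢ| > 3.5 ⇔ |xᵢ − 13.15| > 3.5·9.60/0.6745 = 49.81.
So outliers lie outside [-36.66, 62.96].
67.2: M = 3.80 → outlier.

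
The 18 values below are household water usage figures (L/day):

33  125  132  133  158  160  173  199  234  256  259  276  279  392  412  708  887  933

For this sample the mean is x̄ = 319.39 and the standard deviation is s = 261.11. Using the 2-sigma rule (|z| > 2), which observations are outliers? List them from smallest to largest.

Cutoffs at x̄ ± 2s: 319.39 ± 2·261.11 = [-202.83, 841.61].
887: z = 2.17, |z| > 2 → outlier.
933: z = 2.35, |z| > 2 → outlier.
Every other value lies within [-202.83, 841.61].

887, 933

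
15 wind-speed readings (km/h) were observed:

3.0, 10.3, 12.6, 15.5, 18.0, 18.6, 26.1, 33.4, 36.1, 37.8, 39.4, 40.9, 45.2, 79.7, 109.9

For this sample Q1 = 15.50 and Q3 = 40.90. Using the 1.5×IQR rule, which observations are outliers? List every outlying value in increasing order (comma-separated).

IQR = Q3 − Q1 = 40.90 − 15.50 = 25.40.
Lower fence = Q1 − 1.5·IQR = 15.50 − 38.10 = -22.60.
Upper fence = Q3 + 1.5·IQR = 40.90 + 38.10 = 79.00.
79.7 > 79.00 → outlier.
109.9 > 79.00 → outlier.
All remaining values lie within [-22.60, 79.00].

79.7, 109.9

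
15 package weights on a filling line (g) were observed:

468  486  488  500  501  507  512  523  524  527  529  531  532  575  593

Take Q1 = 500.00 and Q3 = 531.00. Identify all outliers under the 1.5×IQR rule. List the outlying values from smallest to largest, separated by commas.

IQR = Q3 − Q1 = 531.00 − 500.00 = 31.00.
Lower fence = Q1 − 1.5·IQR = 500.00 − 46.50 = 453.50.
Upper fence = Q3 + 1.5·IQR = 531.00 + 46.50 = 577.50.
593 > 577.50 → outlier.
All remaining values lie within [453.50, 577.50].

593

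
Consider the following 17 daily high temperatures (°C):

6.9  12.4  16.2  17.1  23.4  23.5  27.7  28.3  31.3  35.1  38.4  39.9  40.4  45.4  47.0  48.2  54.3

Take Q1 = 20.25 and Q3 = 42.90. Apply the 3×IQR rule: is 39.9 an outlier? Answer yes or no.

IQR = Q3 − Q1 = 42.90 − 20.25 = 22.65.
Lower fence = Q1 − 3·IQR = 20.25 − 67.95 = -47.70.
Upper fence = Q3 + 3·IQR = 42.90 + 67.95 = 110.85.
39.9 lies within [-47.70, 110.85].

no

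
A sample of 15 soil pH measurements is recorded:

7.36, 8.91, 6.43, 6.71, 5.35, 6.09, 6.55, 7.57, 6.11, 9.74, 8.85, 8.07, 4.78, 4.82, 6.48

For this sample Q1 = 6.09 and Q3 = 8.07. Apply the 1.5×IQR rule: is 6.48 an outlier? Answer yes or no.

no

IQR = Q3 − Q1 = 8.07 − 6.09 = 1.98.
Lower fence = Q1 − 1.5·IQR = 6.09 − 2.97 = 3.12.
Upper fence = Q3 + 1.5·IQR = 8.07 + 2.97 = 11.04.
6.48 lies within [3.12, 11.04].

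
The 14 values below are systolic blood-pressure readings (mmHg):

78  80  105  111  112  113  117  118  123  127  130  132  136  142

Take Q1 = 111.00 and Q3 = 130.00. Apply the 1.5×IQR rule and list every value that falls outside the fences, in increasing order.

IQR = Q3 − Q1 = 130.00 − 111.00 = 19.00.
Lower fence = Q1 − 1.5·IQR = 111.00 − 28.50 = 82.50.
Upper fence = Q3 + 1.5·IQR = 130.00 + 28.50 = 158.50.
78 < 82.50 → outlier.
80 < 82.50 → outlier.
All remaining values lie within [82.50, 158.50].

78, 80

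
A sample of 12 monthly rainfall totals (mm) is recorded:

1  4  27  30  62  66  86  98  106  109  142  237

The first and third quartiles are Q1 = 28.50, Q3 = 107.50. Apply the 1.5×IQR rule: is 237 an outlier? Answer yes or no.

yes

IQR = Q3 − Q1 = 107.50 − 28.50 = 79.00.
Lower fence = Q1 − 1.5·IQR = 28.50 − 118.50 = -90.00.
Upper fence = Q3 + 1.5·IQR = 107.50 + 118.50 = 226.00.
237 lies above the upper fence.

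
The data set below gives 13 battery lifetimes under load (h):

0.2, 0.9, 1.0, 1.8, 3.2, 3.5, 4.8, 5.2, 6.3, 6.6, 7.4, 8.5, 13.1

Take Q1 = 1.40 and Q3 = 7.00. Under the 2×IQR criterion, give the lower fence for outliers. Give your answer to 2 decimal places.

IQR = Q3 − Q1 = 7.00 − 1.40 = 5.60.
Lower fence = Q1 − 2·IQR = 1.40 − 11.20 = -9.80.
Upper fence = Q3 + 2·IQR = 7.00 + 11.20 = 18.20.

-9.80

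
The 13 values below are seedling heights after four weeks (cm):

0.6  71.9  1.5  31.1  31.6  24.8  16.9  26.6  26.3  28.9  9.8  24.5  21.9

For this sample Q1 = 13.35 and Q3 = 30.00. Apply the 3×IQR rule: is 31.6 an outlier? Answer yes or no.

no

IQR = Q3 − Q1 = 30.00 − 13.35 = 16.65.
Lower fence = Q1 − 3·IQR = 13.35 − 49.95 = -36.60.
Upper fence = Q3 + 3·IQR = 30.00 + 49.95 = 79.95.
31.6 lies within [-36.60, 79.95].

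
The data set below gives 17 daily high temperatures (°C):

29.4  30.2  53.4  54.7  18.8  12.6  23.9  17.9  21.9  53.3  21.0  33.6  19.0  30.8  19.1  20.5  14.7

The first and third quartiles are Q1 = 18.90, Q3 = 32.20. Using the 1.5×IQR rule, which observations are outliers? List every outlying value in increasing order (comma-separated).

53.3, 53.4, 54.7

IQR = Q3 − Q1 = 32.20 − 18.90 = 13.30.
Lower fence = Q1 − 1.5·IQR = 18.90 − 19.95 = -1.05.
Upper fence = Q3 + 1.5·IQR = 32.20 + 19.95 = 52.15.
53.3 > 52.15 → outlier.
53.4 > 52.15 → outlier.
54.7 > 52.15 → outlier.
All remaining values lie within [-1.05, 52.15].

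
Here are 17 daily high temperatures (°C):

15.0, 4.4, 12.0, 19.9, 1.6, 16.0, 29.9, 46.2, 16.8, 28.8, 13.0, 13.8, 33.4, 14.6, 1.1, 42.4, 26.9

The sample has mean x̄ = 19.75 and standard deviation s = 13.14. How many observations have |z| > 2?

Cutoffs: x̄ ± 2s = [-6.53, 46.03].
Outside the cutoffs: 46.2.

1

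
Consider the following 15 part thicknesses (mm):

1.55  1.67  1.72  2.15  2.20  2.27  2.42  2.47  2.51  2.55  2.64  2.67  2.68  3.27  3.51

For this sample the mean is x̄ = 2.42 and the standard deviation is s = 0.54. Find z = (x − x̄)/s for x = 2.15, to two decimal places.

z = (2.15 − 2.42) / 0.54 = -0.50.

-0.50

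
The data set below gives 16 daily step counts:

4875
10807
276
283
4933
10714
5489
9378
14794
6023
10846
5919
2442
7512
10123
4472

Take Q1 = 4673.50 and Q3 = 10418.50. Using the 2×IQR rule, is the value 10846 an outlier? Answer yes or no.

IQR = Q3 − Q1 = 10418.50 − 4673.50 = 5745.00.
Lower fence = Q1 − 2·IQR = 4673.50 − 11490.00 = -6816.50.
Upper fence = Q3 + 2·IQR = 10418.50 + 11490.00 = 21908.50.
10846 lies within [-6816.50, 21908.50].

no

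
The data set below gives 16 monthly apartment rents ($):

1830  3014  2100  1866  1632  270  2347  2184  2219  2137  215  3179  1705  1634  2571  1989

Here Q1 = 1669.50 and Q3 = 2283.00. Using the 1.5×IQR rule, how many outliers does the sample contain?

IQR = 613.50; fences at 1669.50 − 920.25 = 749.25 and 2283.00 + 920.25 = 3203.25.
Outside the cutoffs: 215, 270.

2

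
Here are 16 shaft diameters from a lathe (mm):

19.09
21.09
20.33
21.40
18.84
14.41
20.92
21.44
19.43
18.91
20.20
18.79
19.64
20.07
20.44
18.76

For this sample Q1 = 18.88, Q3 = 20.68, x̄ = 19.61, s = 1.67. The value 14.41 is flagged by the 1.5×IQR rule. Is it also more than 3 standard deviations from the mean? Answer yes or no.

z = (14.41 − 19.61) / 1.67 = -3.11.
|z| = 3.11 > 3.

yes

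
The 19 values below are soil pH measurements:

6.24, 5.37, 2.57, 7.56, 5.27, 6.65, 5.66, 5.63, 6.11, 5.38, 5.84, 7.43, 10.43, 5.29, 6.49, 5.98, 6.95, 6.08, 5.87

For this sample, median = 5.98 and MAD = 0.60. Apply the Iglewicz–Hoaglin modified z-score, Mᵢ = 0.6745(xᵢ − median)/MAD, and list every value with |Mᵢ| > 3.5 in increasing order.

2.57, 10.43

|Mᵢ| > 3.5 ⇔ |xᵢ − 5.98| > 3.5·0.60/0.6745 = 3.11.
So outliers lie outside [2.87, 9.09].
2.57: M = -3.83 → outlier.
10.43: M = 5.00 → outlier.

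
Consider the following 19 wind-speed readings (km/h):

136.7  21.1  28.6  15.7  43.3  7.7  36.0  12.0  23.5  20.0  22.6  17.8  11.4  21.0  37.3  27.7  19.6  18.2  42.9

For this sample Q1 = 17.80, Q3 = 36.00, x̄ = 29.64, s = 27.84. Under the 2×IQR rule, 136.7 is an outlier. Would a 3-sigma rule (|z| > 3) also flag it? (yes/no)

yes

z = (136.7 − 29.64) / 27.84 = 3.85.
|z| = 3.85 > 3.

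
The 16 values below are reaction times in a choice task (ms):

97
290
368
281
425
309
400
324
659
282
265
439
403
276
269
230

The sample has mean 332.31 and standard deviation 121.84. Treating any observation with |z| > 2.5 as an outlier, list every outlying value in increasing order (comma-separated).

659

Cutoffs at x̄ ± 2.5s: 332.31 ± 2.5·121.84 = [27.71, 636.91].
659: z = 2.68, |z| > 2.5 → outlier.
Every other value lies within [27.71, 636.91].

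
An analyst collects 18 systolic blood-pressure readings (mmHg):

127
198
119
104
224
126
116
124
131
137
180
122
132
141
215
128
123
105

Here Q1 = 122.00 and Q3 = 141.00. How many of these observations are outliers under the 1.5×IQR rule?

IQR = 19.00; fences at 122.00 − 28.50 = 93.50 and 141.00 + 28.50 = 169.50.
Outside the cutoffs: 180, 198, 215, 224.

4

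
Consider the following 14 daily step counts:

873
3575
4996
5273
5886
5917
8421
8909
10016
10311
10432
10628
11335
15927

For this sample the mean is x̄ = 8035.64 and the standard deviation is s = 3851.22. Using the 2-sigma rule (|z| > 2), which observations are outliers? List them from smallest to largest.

Cutoffs at x̄ ± 2s: 8035.64 ± 2·3851.22 = [333.20, 15738.08].
15927: z = 2.05, |z| > 2 → outlier.
Every other value lies within [333.20, 15738.08].

15927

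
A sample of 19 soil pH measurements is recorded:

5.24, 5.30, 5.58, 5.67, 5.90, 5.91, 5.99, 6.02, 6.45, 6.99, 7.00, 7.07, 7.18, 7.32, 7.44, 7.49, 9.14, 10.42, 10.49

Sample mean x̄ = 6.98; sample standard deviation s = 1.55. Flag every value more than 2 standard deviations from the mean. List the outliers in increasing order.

Cutoffs at x̄ ± 2s: 6.98 ± 2·1.55 = [3.88, 10.08].
10.42: z = 2.22, |z| > 2 → outlier.
10.49: z = 2.26, |z| > 2 → outlier.
Every other value lies within [3.88, 10.08].

10.42, 10.49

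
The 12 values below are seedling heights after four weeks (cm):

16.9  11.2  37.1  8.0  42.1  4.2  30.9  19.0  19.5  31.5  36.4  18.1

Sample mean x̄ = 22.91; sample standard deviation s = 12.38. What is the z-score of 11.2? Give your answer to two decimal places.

z = (11.2 − 22.91) / 12.38 = -0.95.

-0.95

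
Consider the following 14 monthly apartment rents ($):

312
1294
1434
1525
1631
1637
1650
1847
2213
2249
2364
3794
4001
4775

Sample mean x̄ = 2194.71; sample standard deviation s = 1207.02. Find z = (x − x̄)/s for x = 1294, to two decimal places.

z = (1294 − 2194.71) / 1207.02 = -0.75.

-0.75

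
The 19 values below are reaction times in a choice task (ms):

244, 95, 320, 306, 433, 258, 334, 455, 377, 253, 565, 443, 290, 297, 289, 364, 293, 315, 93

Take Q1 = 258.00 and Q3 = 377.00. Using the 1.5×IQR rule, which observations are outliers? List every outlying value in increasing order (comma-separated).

IQR = Q3 − Q1 = 377.00 − 258.00 = 119.00.
Lower fence = Q1 − 1.5·IQR = 258.00 − 178.50 = 79.50.
Upper fence = Q3 + 1.5·IQR = 377.00 + 178.50 = 555.50.
565 > 555.50 → outlier.
All remaining values lie within [79.50, 555.50].

565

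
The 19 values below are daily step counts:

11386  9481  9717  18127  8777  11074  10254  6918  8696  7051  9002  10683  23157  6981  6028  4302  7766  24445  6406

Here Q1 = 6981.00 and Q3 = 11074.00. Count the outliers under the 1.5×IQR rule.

IQR = 4093.00; fences at 6981.00 − 6139.50 = 841.50 and 11074.00 + 6139.50 = 17213.50.
Outside the cutoffs: 18127, 23157, 24445.

3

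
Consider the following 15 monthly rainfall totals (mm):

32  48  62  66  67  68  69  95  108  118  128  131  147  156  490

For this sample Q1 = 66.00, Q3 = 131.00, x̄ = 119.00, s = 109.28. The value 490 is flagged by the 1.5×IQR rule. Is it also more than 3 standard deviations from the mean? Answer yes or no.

z = (490 − 119.00) / 109.28 = 3.39.
|z| = 3.39 > 3.

yes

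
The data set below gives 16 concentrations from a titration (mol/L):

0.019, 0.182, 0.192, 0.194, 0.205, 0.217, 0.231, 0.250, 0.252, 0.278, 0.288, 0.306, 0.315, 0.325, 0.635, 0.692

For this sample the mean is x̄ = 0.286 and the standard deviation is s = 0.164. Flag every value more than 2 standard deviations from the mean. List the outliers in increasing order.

Cutoffs at x̄ ± 2s: 0.286 ± 2·0.164 = [-0.042, 0.614].
0.635: z = 2.13, |z| > 2 → outlier.
0.692: z = 2.48, |z| > 2 → outlier.
Every other value lies within [-0.042, 0.614].

0.635, 0.692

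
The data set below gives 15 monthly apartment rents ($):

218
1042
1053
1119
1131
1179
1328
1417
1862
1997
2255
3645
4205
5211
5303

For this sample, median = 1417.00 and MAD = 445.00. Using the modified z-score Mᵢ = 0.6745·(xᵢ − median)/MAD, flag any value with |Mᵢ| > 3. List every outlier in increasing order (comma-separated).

3645, 4205, 5211, 5303

|Mᵢ| > 3 ⇔ |xᵢ − 1417.00| > 3·445.00/0.6745 = 1979.24.
So outliers lie outside [-562.24, 3396.24].
3645: M = 3.38 → outlier.
4205: M = 4.23 → outlier.
5211: M = 5.75 → outlier.
5303: M = 5.89 → outlier.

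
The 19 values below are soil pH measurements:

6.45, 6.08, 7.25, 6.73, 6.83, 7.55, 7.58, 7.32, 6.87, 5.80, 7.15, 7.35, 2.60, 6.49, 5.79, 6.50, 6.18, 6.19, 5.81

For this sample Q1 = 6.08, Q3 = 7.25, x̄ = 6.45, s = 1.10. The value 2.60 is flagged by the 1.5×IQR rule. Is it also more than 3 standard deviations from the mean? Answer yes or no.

yes

z = (2.60 − 6.45) / 1.10 = -3.50.
|z| = 3.50 > 3.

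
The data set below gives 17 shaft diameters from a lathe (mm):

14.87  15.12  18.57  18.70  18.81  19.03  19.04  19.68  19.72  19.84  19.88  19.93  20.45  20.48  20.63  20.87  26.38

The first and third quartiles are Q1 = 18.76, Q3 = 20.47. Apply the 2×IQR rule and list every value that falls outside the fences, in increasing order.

14.87, 15.12, 26.38

IQR = Q3 − Q1 = 20.47 − 18.76 = 1.71.
Lower fence = Q1 − 2·IQR = 18.76 − 3.42 = 15.34.
Upper fence = Q3 + 2·IQR = 20.47 + 3.42 = 23.89.
14.87 < 15.34 → outlier.
15.12 < 15.34 → outlier.
26.38 > 23.89 → outlier.
All remaining values lie within [15.34, 23.89].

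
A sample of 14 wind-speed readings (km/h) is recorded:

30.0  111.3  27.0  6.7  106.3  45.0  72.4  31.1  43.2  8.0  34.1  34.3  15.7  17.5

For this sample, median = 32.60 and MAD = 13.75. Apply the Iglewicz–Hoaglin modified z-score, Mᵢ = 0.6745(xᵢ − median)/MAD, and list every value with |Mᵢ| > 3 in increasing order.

106.3, 111.3

|Mᵢ| > 3 ⇔ |xᵢ − 32.60| > 3·13.75/0.6745 = 61.16.
So outliers lie outside [-28.56, 93.76].
106.3: M = 3.62 → outlier.
111.3: M = 3.86 → outlier.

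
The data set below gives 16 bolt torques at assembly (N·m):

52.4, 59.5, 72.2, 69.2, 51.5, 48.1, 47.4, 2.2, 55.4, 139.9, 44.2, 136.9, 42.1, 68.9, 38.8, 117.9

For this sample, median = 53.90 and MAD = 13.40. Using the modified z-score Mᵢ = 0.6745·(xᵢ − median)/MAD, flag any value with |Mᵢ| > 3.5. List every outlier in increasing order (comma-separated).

|Mᵢ| > 3.5 ⇔ |xᵢ − 53.90| > 3.5·13.40/0.6745 = 69.53.
So outliers lie outside [-15.63, 123.43].
136.9: M = 4.18 → outlier.
139.9: M = 4.33 → outlier.

136.9, 139.9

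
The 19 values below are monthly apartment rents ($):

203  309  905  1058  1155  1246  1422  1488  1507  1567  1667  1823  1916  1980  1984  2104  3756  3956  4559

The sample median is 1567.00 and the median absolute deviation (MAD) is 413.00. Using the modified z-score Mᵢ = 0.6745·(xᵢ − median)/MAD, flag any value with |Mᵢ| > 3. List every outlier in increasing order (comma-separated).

3756, 3956, 4559

|Mᵢ| > 3 ⇔ |xᵢ − 1567.00| > 3·413.00/0.6745 = 1836.92.
So outliers lie outside [-269.92, 3403.92].
3756: M = 3.58 → outlier.
3956: M = 3.90 → outlier.
4559: M = 4.89 → outlier.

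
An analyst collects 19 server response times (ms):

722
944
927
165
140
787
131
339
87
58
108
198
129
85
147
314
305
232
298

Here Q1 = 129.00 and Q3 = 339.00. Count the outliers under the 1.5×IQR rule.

4

IQR = 210.00; fences at 129.00 − 315.00 = -186.00 and 339.00 + 315.00 = 654.00.
Outside the cutoffs: 722, 787, 927, 944.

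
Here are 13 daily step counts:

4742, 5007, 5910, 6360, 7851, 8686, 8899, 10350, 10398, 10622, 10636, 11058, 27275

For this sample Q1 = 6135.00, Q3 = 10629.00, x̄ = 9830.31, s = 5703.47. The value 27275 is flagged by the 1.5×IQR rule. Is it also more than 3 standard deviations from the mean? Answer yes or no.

yes

z = (27275 − 9830.31) / 5703.47 = 3.06.
|z| = 3.06 > 3.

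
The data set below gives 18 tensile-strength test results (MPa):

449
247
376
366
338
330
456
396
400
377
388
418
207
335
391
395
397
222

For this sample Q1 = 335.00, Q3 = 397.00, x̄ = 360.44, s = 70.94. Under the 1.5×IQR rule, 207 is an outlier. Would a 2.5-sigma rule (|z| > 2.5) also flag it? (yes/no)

no

z = (207 − 360.44) / 70.94 = -2.16.
|z| = 2.16 ≤ 2.5.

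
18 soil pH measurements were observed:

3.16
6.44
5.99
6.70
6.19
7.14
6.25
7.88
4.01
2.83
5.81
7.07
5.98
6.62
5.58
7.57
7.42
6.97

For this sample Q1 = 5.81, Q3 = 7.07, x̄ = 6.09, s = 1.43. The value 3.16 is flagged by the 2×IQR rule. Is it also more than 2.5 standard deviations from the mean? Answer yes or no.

no

z = (3.16 − 6.09) / 1.43 = -2.05.
|z| = 2.05 ≤ 2.5.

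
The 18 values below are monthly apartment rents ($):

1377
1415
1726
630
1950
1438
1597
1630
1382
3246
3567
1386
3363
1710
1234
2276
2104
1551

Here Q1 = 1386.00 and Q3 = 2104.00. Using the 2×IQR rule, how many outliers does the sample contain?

1

IQR = 718.00; fences at 1386.00 − 1436.00 = -50.00 and 2104.00 + 1436.00 = 3540.00.
Outside the cutoffs: 3567.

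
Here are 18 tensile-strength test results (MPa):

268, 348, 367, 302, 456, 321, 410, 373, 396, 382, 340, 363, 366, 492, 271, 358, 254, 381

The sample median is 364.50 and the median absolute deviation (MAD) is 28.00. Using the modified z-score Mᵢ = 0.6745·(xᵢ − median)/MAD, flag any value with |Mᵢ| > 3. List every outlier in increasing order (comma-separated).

|Mᵢ| > 3 ⇔ |xᵢ − 364.50| > 3·28.00/0.6745 = 124.54.
So outliers lie outside [239.96, 489.04].
492: M = 3.07 → outlier.

492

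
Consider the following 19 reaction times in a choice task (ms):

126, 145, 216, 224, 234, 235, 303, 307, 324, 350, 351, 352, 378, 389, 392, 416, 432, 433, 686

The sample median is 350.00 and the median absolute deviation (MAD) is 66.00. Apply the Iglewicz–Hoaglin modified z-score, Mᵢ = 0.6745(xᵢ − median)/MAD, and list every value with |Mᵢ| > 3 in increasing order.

686

|Mᵢ| > 3 ⇔ |xᵢ − 350.00| > 3·66.00/0.6745 = 293.55.
So outliers lie outside [56.45, 643.55].
686: M = 3.43 → outlier.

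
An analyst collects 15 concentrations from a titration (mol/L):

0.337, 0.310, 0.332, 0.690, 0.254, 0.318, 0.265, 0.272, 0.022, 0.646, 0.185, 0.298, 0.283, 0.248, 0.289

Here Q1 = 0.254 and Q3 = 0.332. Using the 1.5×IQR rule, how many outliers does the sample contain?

IQR = 0.078; fences at 0.254 − 0.117 = 0.137 and 0.332 + 0.117 = 0.449.
Outside the cutoffs: 0.022, 0.646, 0.690.

3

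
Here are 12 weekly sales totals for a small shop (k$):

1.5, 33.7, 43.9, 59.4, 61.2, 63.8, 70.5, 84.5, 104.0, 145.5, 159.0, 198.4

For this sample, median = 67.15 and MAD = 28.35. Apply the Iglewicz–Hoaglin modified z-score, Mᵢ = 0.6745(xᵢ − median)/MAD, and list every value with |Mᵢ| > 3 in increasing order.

198.4

|Mᵢ| > 3 ⇔ |xᵢ − 67.15| > 3·28.35/0.6745 = 126.09.
So outliers lie outside [-58.94, 193.24].
198.4: M = 3.12 → outlier.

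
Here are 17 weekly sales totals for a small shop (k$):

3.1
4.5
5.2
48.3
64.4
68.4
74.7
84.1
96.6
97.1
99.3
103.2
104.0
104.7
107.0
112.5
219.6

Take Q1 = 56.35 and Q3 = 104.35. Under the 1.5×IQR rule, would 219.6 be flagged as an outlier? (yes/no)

yes

IQR = Q3 − Q1 = 104.35 − 56.35 = 48.00.
Lower fence = Q1 − 1.5·IQR = 56.35 − 72.00 = -15.65.
Upper fence = Q3 + 1.5·IQR = 104.35 + 72.00 = 176.35.
219.6 lies above the upper fence.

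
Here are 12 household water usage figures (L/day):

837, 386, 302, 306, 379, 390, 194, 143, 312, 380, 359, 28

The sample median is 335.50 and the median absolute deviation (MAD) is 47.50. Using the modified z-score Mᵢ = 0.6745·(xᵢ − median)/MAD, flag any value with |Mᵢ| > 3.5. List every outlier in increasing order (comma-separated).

|Mᵢ| > 3.5 ⇔ |xᵢ − 335.50| > 3.5·47.50/0.6745 = 246.48.
So outliers lie outside [89.02, 581.98].
28: M = -4.37 → outlier.
837: M = 7.12 → outlier.

28, 837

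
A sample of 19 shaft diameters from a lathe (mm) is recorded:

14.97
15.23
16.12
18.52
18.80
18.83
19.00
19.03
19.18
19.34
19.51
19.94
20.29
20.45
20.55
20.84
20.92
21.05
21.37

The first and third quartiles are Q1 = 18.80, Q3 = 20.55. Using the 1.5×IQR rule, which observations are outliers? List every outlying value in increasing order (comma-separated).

IQR = Q3 − Q1 = 20.55 − 18.80 = 1.75.
Lower fence = Q1 − 1.5·IQR = 18.80 − 2.625 = 16.175.
Upper fence = Q3 + 1.5·IQR = 20.55 + 2.625 = 23.175.
14.97 < 16.175 → outlier.
15.23 < 16.175 → outlier.
16.12 < 16.175 → outlier.
All remaining values lie within [16.175, 23.175].

14.97, 15.23, 16.12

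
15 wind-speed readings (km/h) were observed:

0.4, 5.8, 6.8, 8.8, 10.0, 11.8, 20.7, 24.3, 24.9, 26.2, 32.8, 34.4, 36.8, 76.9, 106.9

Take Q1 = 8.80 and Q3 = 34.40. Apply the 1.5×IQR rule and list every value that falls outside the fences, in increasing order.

76.9, 106.9

IQR = Q3 − Q1 = 34.40 − 8.80 = 25.60.
Lower fence = Q1 − 1.5·IQR = 8.80 − 38.40 = -29.60.
Upper fence = Q3 + 1.5·IQR = 34.40 + 38.40 = 72.80.
76.9 > 72.80 → outlier.
106.9 > 72.80 → outlier.
All remaining values lie within [-29.60, 72.80].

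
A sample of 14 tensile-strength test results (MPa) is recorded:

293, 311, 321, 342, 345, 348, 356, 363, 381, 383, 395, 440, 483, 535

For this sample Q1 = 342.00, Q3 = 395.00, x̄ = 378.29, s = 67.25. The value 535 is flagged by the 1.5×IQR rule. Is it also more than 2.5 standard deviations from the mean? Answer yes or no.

z = (535 − 378.29) / 67.25 = 2.33.
|z| = 2.33 ≤ 2.5.

no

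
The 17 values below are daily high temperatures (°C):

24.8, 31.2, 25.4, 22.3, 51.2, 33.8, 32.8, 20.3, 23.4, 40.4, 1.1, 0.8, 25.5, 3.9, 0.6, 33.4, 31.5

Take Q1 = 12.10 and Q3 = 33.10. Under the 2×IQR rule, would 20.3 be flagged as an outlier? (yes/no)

no

IQR = Q3 − Q1 = 33.10 − 12.10 = 21.00.
Lower fence = Q1 − 2·IQR = 12.10 − 42.00 = -29.90.
Upper fence = Q3 + 2·IQR = 33.10 + 42.00 = 75.10.
20.3 lies within [-29.90, 75.10].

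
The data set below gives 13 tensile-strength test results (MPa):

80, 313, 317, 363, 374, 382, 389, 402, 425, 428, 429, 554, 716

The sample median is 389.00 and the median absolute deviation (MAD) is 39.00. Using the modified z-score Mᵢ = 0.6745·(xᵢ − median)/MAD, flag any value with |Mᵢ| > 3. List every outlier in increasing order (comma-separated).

80, 716

|Mᵢ| > 3 ⇔ |xᵢ − 389.00| > 3·39.00/0.6745 = 173.46.
So outliers lie outside [215.54, 562.46].
80: M = -5.34 → outlier.
716: M = 5.66 → outlier.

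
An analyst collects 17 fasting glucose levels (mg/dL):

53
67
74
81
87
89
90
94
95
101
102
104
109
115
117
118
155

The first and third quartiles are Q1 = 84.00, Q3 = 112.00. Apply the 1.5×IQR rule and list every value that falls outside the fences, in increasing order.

155

IQR = Q3 − Q1 = 112.00 − 84.00 = 28.00.
Lower fence = Q1 − 1.5·IQR = 84.00 − 42.00 = 42.00.
Upper fence = Q3 + 1.5·IQR = 112.00 + 42.00 = 154.00.
155 > 154.00 → outlier.
All remaining values lie within [42.00, 154.00].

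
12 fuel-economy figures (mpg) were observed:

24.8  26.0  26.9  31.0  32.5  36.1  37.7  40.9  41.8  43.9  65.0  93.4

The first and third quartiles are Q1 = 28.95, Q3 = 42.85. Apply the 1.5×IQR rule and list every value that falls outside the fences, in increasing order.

IQR = Q3 − Q1 = 42.85 − 28.95 = 13.90.
Lower fence = Q1 − 1.5·IQR = 28.95 − 20.85 = 8.10.
Upper fence = Q3 + 1.5·IQR = 42.85 + 20.85 = 63.70.
65.0 > 63.70 → outlier.
93.4 > 63.70 → outlier.
All remaining values lie within [8.10, 63.70].

65.0, 93.4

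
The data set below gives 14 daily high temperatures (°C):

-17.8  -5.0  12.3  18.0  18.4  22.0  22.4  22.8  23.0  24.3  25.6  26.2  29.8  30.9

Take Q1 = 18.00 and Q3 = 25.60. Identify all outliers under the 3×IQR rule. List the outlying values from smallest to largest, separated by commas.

IQR = Q3 − Q1 = 25.60 − 18.00 = 7.60.
Lower fence = Q1 − 3·IQR = 18.00 − 22.80 = -4.80.
Upper fence = Q3 + 3·IQR = 25.60 + 22.80 = 48.40.
-17.8 < -4.80 → outlier.
-5.0 < -4.80 → outlier.
All remaining values lie within [-4.80, 48.40].

-17.8, -5.0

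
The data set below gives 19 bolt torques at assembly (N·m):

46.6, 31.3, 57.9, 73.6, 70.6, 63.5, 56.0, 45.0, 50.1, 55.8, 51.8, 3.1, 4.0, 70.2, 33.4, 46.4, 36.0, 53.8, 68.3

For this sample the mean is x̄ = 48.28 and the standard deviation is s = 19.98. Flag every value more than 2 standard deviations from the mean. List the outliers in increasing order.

3.1, 4.0

Cutoffs at x̄ ± 2s: 48.28 ± 2·19.98 = [8.32, 88.24].
3.1: z = -2.26, |z| > 2 → outlier.
4.0: z = -2.22, |z| > 2 → outlier.
Every other value lies within [8.32, 88.24].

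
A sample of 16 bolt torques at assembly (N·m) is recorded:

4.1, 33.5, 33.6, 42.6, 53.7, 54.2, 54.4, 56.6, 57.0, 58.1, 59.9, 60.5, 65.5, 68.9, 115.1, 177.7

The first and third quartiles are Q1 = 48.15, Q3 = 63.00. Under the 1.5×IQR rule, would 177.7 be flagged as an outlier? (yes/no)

IQR = Q3 − Q1 = 63.00 − 48.15 = 14.85.
Lower fence = Q1 − 1.5·IQR = 48.15 − 22.275 = 25.875.
Upper fence = Q3 + 1.5·IQR = 63.00 + 22.275 = 85.275.
177.7 lies above the upper fence.

yes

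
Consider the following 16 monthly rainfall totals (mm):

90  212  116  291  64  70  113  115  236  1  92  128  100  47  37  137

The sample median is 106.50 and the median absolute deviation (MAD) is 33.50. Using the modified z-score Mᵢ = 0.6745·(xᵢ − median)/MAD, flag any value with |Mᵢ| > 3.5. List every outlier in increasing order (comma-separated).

|Mᵢ| > 3.5 ⇔ |xᵢ − 106.50| > 3.5·33.50/0.6745 = 173.83.
So outliers lie outside [-67.33, 280.33].
291: M = 3.71 → outlier.

291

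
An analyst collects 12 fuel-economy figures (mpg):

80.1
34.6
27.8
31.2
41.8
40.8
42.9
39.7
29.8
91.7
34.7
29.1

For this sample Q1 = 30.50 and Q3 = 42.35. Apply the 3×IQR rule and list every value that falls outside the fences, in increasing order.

80.1, 91.7

IQR = Q3 − Q1 = 42.35 − 30.50 = 11.85.
Lower fence = Q1 − 3·IQR = 30.50 − 35.55 = -5.05.
Upper fence = Q3 + 3·IQR = 42.35 + 35.55 = 77.90.
80.1 > 77.90 → outlier.
91.7 > 77.90 → outlier.
All remaining values lie within [-5.05, 77.90].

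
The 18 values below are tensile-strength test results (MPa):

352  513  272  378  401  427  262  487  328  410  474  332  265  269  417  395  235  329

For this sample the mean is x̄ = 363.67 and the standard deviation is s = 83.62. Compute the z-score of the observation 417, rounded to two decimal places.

z = (417 − 363.67) / 83.62 = 0.64.

0.64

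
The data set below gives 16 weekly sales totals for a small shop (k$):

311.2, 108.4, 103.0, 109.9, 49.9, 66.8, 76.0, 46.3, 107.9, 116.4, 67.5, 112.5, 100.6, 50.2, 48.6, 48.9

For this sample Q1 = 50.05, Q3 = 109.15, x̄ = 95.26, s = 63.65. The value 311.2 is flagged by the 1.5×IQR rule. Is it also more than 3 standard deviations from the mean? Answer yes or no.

yes

z = (311.2 − 95.26) / 63.65 = 3.39.
|z| = 3.39 > 3.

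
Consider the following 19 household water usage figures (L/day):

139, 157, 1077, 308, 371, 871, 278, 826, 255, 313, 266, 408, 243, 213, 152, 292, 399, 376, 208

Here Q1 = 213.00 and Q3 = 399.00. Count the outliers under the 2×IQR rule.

IQR = 186.00; fences at 213.00 − 372.00 = -159.00 and 399.00 + 372.00 = 771.00.
Outside the cutoffs: 826, 871, 1077.

3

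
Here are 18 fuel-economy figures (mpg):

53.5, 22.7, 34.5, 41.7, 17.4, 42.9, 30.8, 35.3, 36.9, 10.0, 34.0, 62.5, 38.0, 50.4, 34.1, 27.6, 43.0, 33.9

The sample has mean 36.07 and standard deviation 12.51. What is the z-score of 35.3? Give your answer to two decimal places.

-0.06

z = (35.3 − 36.07) / 12.51 = -0.06.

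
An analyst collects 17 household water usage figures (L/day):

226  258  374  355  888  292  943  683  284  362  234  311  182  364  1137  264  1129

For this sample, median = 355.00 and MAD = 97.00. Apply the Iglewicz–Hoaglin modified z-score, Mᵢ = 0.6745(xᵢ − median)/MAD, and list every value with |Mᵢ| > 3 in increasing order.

|Mᵢ| > 3 ⇔ |xᵢ − 355.00| > 3·97.00/0.6745 = 431.43.
So outliers lie outside [-76.43, 786.43].
888: M = 3.71 → outlier.
943: M = 4.09 → outlier.
1129: M = 5.38 → outlier.
1137: M = 5.44 → outlier.

888, 943, 1129, 1137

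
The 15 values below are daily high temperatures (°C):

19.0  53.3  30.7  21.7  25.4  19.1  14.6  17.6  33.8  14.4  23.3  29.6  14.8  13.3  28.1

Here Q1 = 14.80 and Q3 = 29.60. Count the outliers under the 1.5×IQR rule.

IQR = 14.80; fences at 14.80 − 22.20 = -7.40 and 29.60 + 22.20 = 51.80.
Outside the cutoffs: 53.3.

1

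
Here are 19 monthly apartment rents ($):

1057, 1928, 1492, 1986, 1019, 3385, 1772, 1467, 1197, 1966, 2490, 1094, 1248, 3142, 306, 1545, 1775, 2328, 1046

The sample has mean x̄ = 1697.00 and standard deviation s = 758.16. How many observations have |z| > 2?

1

Cutoffs: x̄ ± 2s = [180.68, 3213.32].
Outside the cutoffs: 3385.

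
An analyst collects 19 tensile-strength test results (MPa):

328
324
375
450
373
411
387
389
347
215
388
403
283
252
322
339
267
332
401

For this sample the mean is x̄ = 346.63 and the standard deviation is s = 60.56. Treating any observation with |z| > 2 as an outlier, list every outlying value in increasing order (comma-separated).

Cutoffs at x̄ ± 2s: 346.63 ± 2·60.56 = [225.51, 467.75].
215: z = -2.17, |z| > 2 → outlier.
Every other value lies within [225.51, 467.75].

215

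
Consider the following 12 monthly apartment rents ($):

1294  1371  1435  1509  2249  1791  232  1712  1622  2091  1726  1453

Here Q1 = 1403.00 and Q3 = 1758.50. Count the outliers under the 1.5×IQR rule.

1

IQR = 355.50; fences at 1403.00 − 533.25 = 869.75 and 1758.50 + 533.25 = 2291.75.
Outside the cutoffs: 232.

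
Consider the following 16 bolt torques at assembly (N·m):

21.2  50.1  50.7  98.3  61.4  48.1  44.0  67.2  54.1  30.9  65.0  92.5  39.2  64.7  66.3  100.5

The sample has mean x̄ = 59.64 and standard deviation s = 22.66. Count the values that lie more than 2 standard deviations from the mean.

Cutoffs: x̄ ± 2s = [14.32, 104.96].
Every value lies within the cutoffs.

0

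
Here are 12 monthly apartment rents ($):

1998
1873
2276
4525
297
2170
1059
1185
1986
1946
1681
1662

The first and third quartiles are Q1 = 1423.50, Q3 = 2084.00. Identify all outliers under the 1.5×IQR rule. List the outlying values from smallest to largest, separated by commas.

297, 4525

IQR = Q3 − Q1 = 2084.00 − 1423.50 = 660.50.
Lower fence = Q1 − 1.5·IQR = 1423.50 − 990.75 = 432.75.
Upper fence = Q3 + 1.5·IQR = 2084.00 + 990.75 = 3074.75.
297 < 432.75 → outlier.
4525 > 3074.75 → outlier.
All remaining values lie within [432.75, 3074.75].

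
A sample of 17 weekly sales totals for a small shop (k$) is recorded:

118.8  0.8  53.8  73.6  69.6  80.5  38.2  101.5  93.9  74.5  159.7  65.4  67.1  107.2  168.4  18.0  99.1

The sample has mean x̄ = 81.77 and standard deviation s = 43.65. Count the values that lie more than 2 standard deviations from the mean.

Cutoffs: x̄ ± 2s = [-5.53, 169.07].
Every value lies within the cutoffs.

0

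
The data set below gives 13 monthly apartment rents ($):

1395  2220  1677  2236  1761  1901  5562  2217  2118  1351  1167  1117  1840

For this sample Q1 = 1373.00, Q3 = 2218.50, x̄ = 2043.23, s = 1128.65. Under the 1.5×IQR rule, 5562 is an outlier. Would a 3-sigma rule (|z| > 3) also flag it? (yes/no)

yes

z = (5562 − 2043.23) / 1128.65 = 3.12.
|z| = 3.12 > 3.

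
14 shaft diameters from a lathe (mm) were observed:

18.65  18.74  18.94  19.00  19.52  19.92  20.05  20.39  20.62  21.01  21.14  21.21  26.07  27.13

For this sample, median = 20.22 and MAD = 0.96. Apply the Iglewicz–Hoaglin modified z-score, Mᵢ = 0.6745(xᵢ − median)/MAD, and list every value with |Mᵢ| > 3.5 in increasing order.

26.07, 27.13

|Mᵢ| > 3.5 ⇔ |xᵢ − 20.22| > 3.5·0.96/0.6745 = 4.98.
So outliers lie outside [15.24, 25.20].
26.07: M = 4.11 → outlier.
27.13: M = 4.85 → outlier.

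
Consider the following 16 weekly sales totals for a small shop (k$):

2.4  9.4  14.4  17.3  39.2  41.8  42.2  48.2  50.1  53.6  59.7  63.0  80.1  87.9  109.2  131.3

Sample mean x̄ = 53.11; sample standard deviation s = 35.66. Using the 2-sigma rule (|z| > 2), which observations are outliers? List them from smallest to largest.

131.3

Cutoffs at x̄ ± 2s: 53.11 ± 2·35.66 = [-18.21, 124.43].
131.3: z = 2.19, |z| > 2 → outlier.
Every other value lies within [-18.21, 124.43].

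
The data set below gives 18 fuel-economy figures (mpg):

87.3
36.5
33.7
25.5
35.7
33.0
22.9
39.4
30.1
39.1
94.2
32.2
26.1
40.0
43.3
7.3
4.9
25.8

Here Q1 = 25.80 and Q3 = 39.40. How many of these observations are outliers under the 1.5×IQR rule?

3

IQR = 13.60; fences at 25.80 − 20.40 = 5.40 and 39.40 + 20.40 = 59.80.
Outside the cutoffs: 4.9, 87.3, 94.2.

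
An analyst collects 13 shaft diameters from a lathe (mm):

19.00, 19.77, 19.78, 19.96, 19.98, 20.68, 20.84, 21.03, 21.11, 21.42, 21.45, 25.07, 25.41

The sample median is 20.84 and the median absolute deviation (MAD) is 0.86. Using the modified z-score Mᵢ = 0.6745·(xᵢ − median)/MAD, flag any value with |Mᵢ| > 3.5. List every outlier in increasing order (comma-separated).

|Mᵢ| > 3.5 ⇔ |xᵢ − 20.84| > 3.5·0.86/0.6745 = 4.46.
So outliers lie outside [16.38, 25.30].
25.41: M = 3.58 → outlier.

25.41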